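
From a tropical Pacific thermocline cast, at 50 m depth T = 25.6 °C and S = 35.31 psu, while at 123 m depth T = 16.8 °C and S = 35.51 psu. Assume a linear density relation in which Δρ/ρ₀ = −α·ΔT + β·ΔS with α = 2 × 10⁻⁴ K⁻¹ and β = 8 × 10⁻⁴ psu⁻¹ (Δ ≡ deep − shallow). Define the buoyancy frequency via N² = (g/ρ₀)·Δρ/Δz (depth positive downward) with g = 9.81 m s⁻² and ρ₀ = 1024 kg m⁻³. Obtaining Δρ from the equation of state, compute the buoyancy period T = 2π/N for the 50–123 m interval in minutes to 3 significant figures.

ΔT = -8.8 K, ΔS = +0.20 psu (deep − shallow).
Δρ/ρ₀ = −αΔT + βΔS = 1.76 × 10⁻³ + 1.60 × 10⁻⁴ = 1.92 × 10⁻³, so Δρ ≈ 1.966 kg m⁻³.
N² = (g/ρ₀)·Δρ/Δz = g·(Δρ/ρ₀)/Δz = 9.81 × 1.92 × 10⁻³ / 73 = 2.5802 × 10⁻⁴ s⁻².
N = √(2.5802 × 10⁻⁴) = 0.016063 rad s⁻¹ → T = 2π/N = 391.16 s = 6.5193 min ≈ 6.52 min.

6.52 min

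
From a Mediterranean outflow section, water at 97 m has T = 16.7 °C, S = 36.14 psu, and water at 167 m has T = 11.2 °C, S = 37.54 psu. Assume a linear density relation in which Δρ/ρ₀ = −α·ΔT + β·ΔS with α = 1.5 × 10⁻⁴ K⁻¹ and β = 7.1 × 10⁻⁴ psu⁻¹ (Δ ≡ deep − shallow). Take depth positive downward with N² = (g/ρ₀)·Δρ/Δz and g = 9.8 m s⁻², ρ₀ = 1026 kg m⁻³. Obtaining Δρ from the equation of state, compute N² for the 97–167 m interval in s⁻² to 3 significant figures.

2.55 × 10⁻⁴ s⁻²

ΔT = -5.5 K, ΔS = +1.40 psu (deep − shallow).
Δρ/ρ₀ = −αΔT + βΔS = 8.25 × 10⁻⁴ + 9.94 × 10⁻⁴ = 1.819 × 10⁻³, so Δρ ≈ 1.866 kg m⁻³.
N² = (g/ρ₀)·Δρ/Δz = g·(Δρ/ρ₀)/Δz = 9.8 × 1.819 × 10⁻³ / 70 = 2.5466 × 10⁻⁴ s⁻² ≈ 2.55 × 10⁻⁴ s⁻².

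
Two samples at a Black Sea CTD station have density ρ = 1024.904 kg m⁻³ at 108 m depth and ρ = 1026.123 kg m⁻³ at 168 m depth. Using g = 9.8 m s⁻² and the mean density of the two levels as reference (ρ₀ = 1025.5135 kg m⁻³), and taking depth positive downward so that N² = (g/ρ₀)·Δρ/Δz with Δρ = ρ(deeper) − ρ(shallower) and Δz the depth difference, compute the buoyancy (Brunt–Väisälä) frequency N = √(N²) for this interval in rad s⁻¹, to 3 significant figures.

0.0139 rad s⁻¹

Δρ = 1026.123 − 1024.904 = 1.219 kg m⁻³ over Δz = 168 − 108 = 60 m.
N² = (9.8/1025.5135) × (1.219/60) = 1.9415 × 10⁻⁴ s⁻².
N = √(1.9415 × 10⁻⁴) = 0.013934 rad s⁻¹ ≈ 0.0139 rad s⁻¹.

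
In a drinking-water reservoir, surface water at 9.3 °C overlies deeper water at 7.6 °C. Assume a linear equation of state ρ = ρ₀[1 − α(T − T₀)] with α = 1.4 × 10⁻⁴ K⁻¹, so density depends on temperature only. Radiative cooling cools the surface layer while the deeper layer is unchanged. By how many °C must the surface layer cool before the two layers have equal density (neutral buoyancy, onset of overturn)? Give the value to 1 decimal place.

1.7 °C

With temperature the only control, equal density requires T_surf′ = T_deep.
T_surf′ = 7.6 °C.
Cooling required: 9.3 − 7.6 = 1.7 °C.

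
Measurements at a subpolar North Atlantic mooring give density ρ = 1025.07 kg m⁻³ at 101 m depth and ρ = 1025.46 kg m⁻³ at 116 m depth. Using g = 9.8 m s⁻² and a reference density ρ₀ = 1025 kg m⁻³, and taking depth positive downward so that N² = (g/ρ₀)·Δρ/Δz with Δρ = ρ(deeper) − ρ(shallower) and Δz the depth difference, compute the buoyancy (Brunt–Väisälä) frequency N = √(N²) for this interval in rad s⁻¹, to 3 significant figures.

Δρ = 1025.46 − 1025.07 = 0.39 kg m⁻³ over Δz = 116 − 101 = 15 m.
N² = (9.8/1025) × (0.39/15) = 2.4859 × 10⁻⁴ s⁻².
N = √(2.4859 × 10⁻⁴) = 0.015767 rad s⁻¹ ≈ 0.0158 rad s⁻¹.
A positive N² confirms static stability across the interval.

0.0158 rad s⁻¹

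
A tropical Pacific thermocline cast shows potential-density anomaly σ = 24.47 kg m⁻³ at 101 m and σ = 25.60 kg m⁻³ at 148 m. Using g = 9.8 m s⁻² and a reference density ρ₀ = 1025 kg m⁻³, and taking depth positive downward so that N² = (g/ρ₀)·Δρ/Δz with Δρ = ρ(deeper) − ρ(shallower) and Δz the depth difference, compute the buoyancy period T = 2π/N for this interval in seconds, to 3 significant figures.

414 s

Δρ = 1025.60 − 1024.47 = 1.13 kg m⁻³ over Δz = 148 − 101 = 47 m.
N² = (9.8/1025) × (1.13/47) = 2.2987 × 10⁻⁴ s⁻².
N = √(2.2987 × 10⁻⁴) = 0.015161 rad s⁻¹, so T = 2π/N = 414.43 s ≈ 414 s.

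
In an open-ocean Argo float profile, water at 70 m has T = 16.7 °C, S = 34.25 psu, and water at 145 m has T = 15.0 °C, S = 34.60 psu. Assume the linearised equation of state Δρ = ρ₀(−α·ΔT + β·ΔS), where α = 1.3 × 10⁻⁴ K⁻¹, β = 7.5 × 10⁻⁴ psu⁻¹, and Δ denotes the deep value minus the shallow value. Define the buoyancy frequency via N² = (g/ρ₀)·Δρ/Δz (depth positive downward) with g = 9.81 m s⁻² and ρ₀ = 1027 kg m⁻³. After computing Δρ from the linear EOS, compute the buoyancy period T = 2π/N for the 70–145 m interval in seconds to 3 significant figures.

790 s

ΔT = -1.7 K, ΔS = +0.35 psu (deep − shallow).
Δρ/ρ₀ = −αΔT + βΔS = 2.21 × 10⁻⁴ + 2.625 × 10⁻⁴ = 4.835 × 10⁻⁴, so Δρ ≈ 0.4966 kg m⁻³.
N² = (g/ρ₀)·Δρ/Δz = g·(Δρ/ρ₀)/Δz = 9.81 × 4.835 × 10⁻⁴ / 75 = 6.3242 × 10⁻⁵ s⁻².
N = √(6.3242 × 10⁻⁵) = 7.9525 × 10⁻³ rad s⁻¹ → T = 2π/N = 790.09 s ≈ 790 s.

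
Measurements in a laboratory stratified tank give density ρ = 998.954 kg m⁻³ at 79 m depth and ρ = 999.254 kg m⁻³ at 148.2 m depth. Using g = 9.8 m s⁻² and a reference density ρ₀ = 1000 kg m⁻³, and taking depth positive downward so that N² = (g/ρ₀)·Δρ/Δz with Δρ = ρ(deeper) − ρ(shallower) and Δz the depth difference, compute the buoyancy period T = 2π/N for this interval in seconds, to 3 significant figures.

Δρ = 999.254 − 998.954 = 0.300 kg m⁻³ over Δz = 148.2 − 79 = 69.2 m.
N² = (9.8/1000) × (0.300/69.2) = 4.2486 × 10⁻⁵ s⁻².
N = √(4.2486 × 10⁻⁵) = 6.5181 × 10⁻³ rad s⁻¹, so T = 2π/N = 963.96 s ≈ 964 s.

964 s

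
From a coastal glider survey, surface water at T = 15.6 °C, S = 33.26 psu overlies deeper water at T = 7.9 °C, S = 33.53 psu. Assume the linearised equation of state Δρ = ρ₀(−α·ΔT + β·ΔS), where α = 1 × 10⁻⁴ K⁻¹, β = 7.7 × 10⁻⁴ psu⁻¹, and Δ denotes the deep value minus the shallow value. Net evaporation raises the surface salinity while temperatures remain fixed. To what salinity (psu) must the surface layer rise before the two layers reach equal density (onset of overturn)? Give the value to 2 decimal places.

34.53 psu

Neutral buoyancy requires −α(T_deep − T_surf) + β(S_deep − S_surf′) = 0.
S_surf′ = S_deep − (α/β)·ΔT = 33.53 − (1 × 10⁻⁴/7.7 × 10⁻⁴)·(-7.7) = 34.5300 psu.
Increase required: 34.5300 − 33.26 = 1.2700 psu.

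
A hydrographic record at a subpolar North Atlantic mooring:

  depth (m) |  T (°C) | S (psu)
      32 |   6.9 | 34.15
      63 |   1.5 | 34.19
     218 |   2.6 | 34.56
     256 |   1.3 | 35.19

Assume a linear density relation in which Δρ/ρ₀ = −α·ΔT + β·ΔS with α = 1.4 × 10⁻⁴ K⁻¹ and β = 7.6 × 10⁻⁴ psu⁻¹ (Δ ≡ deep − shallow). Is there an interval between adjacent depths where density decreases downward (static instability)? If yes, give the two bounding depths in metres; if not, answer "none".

Evaluate Δρ/ρ₀ = −αΔT + βΔS across each adjacent pair:
  32–63 m: −αΔT+βΔS = −(1.4 × 10⁻⁴)(-5.4)+(7.6 × 10⁻⁴)(+0.04) = 7.9 × 10⁻⁴ → stable
  63–218 m: −αΔT+βΔS = −(1.4 × 10⁻⁴)(+1.1)+(7.6 × 10⁻⁴)(+0.37) = 1.3 × 10⁻⁴ → stable
  218–256 m: −αΔT+βΔS = −(1.4 × 10⁻⁴)(-1.3)+(7.6 × 10⁻⁴)(+0.63) = 6.6 × 10⁻⁴ → stable
Every interval has Δρ > 0: the column is stably stratified throughout.

none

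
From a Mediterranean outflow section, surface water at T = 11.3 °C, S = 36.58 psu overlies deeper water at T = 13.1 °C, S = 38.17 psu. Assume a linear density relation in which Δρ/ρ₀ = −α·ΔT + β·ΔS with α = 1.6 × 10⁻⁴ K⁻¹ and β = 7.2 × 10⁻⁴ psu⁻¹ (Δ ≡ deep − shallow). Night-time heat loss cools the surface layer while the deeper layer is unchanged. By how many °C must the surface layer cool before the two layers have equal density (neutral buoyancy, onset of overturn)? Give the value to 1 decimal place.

Neutral buoyancy requires Δρ = 0, i.e. −α(T_deep − T_surf′) + β(S_deep − S_surf) = 0.
T_surf′ = T_deep − (β/α)·ΔS = 13.1 − (7.2 × 10⁻⁴/1.6 × 10⁻⁴)·(+1.59) = 5.945 °C.
Cooling required: 11.3 − (5.945) = 5.355 °C.

5.4 °C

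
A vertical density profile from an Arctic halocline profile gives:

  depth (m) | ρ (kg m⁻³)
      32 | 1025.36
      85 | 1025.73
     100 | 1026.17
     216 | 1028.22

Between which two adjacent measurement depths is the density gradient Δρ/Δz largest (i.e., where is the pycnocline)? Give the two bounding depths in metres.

Compute the density gradient over each adjacent pair:
  32–85 m: Δρ/Δz = 0.37/53 = 7.0 × 10⁻³ kg m⁻⁴
  85–100 m: Δρ/Δz = 0.44/15 = 0.029 kg m⁻⁴
  100–216 m: Δρ/Δz = 2.05/116 = 0.018 kg m⁻⁴
The largest gradient is in the 85–100 m interval — the pycnocline.

85–100 m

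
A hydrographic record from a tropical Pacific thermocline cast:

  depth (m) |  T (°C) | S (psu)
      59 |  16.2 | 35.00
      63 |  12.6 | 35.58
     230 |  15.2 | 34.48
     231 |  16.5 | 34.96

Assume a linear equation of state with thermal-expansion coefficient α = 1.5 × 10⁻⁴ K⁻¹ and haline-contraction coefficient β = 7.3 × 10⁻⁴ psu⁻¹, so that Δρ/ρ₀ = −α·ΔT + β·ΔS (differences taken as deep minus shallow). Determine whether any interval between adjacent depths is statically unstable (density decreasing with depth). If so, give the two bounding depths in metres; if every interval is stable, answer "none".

Evaluate Δρ/ρ₀ = −αΔT + βΔS across each adjacent pair:
  59–63 m: −αΔT+βΔS = −(1.5 × 10⁻⁴)(-3.6)+(7.3 × 10⁻⁴)(+0.58) = 9.6 × 10⁻⁴ → stable
  63–230 m: −αΔT+βΔS = −(1.5 × 10⁻⁴)(+2.6)+(7.3 × 10⁻⁴)(-1.10) = -1.2 × 10⁻³ → UNSTABLE
  230–231 m: −αΔT+βΔS = −(1.5 × 10⁻⁴)(+1.3)+(7.3 × 10⁻⁴)(+0.48) = 1.6 × 10⁻⁴ → stable
The 63–230 m interval has Δρ < 0: lighter water underlies denser water.

63–230 m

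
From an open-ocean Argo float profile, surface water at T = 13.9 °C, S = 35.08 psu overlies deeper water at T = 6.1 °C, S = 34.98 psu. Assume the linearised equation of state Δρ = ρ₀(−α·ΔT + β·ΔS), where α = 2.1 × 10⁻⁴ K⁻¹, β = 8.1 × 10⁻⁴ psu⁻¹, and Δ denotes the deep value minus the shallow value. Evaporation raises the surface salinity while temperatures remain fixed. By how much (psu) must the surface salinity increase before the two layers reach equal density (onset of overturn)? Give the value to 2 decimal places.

1.92 psu

Neutral buoyancy requires −α(T_deep − T_surf) + β(S_deep − S_surf′) = 0.
S_surf′ = S_deep − (α/β)·ΔT = 34.98 − (2.1 × 10⁻⁴/8.1 × 10⁻⁴)·(-7.8) = 37.0022 psu.
Increase required: 37.0022 − 35.08 = 1.9222 psu.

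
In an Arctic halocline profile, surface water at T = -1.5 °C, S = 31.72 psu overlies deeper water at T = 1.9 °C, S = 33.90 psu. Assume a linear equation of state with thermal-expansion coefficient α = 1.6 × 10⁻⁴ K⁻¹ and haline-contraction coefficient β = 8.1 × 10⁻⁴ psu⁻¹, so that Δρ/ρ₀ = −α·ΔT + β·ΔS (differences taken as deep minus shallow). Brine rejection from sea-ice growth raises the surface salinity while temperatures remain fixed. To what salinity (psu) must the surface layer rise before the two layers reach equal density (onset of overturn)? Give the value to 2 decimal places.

Neutral buoyancy requires −α(T_deep − T_surf) + β(S_deep − S_surf′) = 0.
S_surf′ = S_deep − (α/β)·ΔT = 33.90 − (1.6 × 10⁻⁴/8.1 × 10⁻⁴)·(+3.4) = 33.2284 psu.
Increase required: 33.2284 − 31.72 = 1.5084 psu.

33.23 psu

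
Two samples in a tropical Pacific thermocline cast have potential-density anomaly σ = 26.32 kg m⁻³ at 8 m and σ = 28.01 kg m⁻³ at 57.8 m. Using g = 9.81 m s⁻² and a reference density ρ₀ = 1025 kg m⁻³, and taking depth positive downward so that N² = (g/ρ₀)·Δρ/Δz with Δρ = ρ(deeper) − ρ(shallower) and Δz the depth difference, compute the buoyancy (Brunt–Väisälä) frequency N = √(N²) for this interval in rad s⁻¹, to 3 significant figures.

Δρ = 1028.01 − 1026.32 = 1.69 kg m⁻³ over Δz = 57.8 − 8 = 49.8 m.
N² = (9.81/1025) × (1.69/49.8) = 3.2479 × 10⁻⁴ s⁻².
N = √(3.2479 × 10⁻⁴) = 0.018022 rad s⁻¹ ≈ 0.0180 rad s⁻¹.
Since Δρ > 0 the layer is stably stratified.

0.0180 rad s⁻¹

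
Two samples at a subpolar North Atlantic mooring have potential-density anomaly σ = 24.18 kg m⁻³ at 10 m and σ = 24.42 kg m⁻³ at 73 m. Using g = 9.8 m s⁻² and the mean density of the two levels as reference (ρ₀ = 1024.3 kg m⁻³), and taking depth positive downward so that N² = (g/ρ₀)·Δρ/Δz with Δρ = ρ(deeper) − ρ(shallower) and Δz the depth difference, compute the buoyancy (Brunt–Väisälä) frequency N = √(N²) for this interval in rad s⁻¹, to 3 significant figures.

6.04 × 10⁻³ rad s⁻¹

Δρ = 1024.42 − 1024.18 = 0.24 kg m⁻³ over Δz = 73 − 10 = 63 m.
N² = (9.8/1024.3) × (0.24/63) = 3.6448 × 10⁻⁵ s⁻².
N = √(3.6448 × 10⁻⁵) = 6.0372 × 10⁻³ rad s⁻¹ ≈ 6.04 × 10⁻³ rad s⁻¹.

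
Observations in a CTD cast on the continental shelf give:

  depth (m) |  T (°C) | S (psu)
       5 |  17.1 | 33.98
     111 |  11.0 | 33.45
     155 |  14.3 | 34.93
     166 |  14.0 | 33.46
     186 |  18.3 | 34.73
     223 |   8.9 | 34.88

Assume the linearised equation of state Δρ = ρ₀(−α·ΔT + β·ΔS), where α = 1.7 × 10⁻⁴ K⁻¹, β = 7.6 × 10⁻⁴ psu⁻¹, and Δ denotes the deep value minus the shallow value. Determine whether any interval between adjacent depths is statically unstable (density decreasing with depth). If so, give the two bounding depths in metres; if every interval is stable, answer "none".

Evaluate Δρ/ρ₀ = −αΔT + βΔS across each adjacent pair:
  5–111 m: −αΔT+βΔS = −(1.7 × 10⁻⁴)(-6.1)+(7.6 × 10⁻⁴)(-0.53) = 6.3 × 10⁻⁴ → stable
  111–155 m: −αΔT+βΔS = −(1.7 × 10⁻⁴)(+3.3)+(7.6 × 10⁻⁴)(+1.48) = 5.6 × 10⁻⁴ → stable
  155–166 m: −αΔT+βΔS = −(1.7 × 10⁻⁴)(-0.3)+(7.6 × 10⁻⁴)(-1.47) = -1.1 × 10⁻³ → UNSTABLE
  166–186 m: −αΔT+βΔS = −(1.7 × 10⁻⁴)(+4.3)+(7.6 × 10⁻⁴)(+1.27) = 2.3 × 10⁻⁴ → stable
  186–223 m: −αΔT+βΔS = −(1.7 × 10⁻⁴)(-9.4)+(7.6 × 10⁻⁴)(+0.15) = 1.7 × 10⁻³ → stable
The 155–166 m interval has Δρ < 0: lighter water underlies denser water.

155–166 m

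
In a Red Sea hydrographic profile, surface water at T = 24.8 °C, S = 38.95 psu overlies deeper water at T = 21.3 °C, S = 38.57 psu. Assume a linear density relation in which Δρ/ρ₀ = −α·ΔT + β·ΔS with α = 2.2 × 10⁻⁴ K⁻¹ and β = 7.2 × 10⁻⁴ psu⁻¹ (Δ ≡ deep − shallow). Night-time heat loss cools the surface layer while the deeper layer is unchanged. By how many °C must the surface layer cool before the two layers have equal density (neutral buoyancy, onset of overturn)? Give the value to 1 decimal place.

Neutral buoyancy requires Δρ = 0, i.e. −α(T_deep − T_surf′) + β(S_deep − S_surf) = 0.
T_surf′ = T_deep − (β/α)·ΔS = 21.3 − (7.2 × 10⁻⁴/2.2 × 10⁻⁴)·(-0.38) = 22.544 °C.
Cooling required: 24.8 − (22.544) = 2.256 °C.

2.3 °C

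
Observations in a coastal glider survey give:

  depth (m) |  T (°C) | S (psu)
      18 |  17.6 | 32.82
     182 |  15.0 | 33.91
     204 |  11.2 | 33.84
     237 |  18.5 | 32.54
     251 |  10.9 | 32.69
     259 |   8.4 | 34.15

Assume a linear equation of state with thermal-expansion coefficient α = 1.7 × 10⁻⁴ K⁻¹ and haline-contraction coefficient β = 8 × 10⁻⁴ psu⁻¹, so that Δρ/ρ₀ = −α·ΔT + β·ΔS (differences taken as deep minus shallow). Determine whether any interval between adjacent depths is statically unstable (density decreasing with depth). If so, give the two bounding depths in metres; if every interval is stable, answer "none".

204–237 m

Evaluate Δρ/ρ₀ = −αΔT + βΔS across each adjacent pair:
  18–182 m: −αΔT+βΔS = −(1.7 × 10⁻⁴)(-2.6)+(8 × 10⁻⁴)(+1.09) = 1.3 × 10⁻³ → stable
  182–204 m: −αΔT+βΔS = −(1.7 × 10⁻⁴)(-3.8)+(8 × 10⁻⁴)(-0.07) = 5.9 × 10⁻⁴ → stable
  204–237 m: −αΔT+βΔS = −(1.7 × 10⁻⁴)(+7.3)+(8 × 10⁻⁴)(-1.30) = -2.3 × 10⁻³ → UNSTABLE
  237–251 m: −αΔT+βΔS = −(1.7 × 10⁻⁴)(-7.6)+(8 × 10⁻⁴)(+0.15) = 1.4 × 10⁻³ → stable
  251–259 m: −αΔT+βΔS = −(1.7 × 10⁻⁴)(-2.5)+(8 × 10⁻⁴)(+1.46) = 1.6 × 10⁻³ → stable
The 204–237 m interval has Δρ < 0: lighter water underlies denser water.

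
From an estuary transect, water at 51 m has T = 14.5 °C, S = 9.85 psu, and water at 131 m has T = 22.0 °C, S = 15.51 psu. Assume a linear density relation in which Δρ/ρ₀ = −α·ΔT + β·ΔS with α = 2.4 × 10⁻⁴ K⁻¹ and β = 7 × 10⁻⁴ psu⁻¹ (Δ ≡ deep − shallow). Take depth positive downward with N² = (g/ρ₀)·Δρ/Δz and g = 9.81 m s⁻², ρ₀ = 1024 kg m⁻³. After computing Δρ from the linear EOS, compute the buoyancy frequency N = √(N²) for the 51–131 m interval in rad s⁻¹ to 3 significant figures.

0.0163 rad s⁻¹

ΔT = +7.5 K, ΔS = +5.66 psu (deep − shallow).
Δρ/ρ₀ = −αΔT + βΔS = -1.80 × 10⁻³ + 3.962 × 10⁻³ = 2.162 × 10⁻³, so Δρ ≈ 2.214 kg m⁻³.
N² = (g/ρ₀)·Δρ/Δz = g·(Δρ/ρ₀)/Δz = 9.81 × 2.162 × 10⁻³ / 80 = 2.6512 × 10⁻⁴ s⁻².
N = √(2.6512 × 10⁻⁴) = 0.016283 rad s⁻¹ ≈ 0.0163 rad s⁻¹.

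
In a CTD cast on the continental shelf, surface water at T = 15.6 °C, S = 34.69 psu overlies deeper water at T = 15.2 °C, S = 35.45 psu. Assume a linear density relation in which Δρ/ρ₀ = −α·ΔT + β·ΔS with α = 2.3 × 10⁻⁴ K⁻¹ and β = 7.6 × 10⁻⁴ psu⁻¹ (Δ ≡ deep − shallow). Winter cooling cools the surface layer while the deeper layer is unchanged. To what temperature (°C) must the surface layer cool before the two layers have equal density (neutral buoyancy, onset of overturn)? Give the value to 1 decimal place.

Neutral buoyancy requires Δρ = 0, i.e. −α(T_deep − T_surf′) + β(S_deep − S_surf) = 0.
T_surf′ = T_deep − (β/α)·ΔS = 15.2 − (7.6 × 10⁻⁴/2.3 × 10⁻⁴)·(+0.76) = 12.689 °C.
Cooling required: 15.6 − (12.689) = 2.911 °C.

12.7 °C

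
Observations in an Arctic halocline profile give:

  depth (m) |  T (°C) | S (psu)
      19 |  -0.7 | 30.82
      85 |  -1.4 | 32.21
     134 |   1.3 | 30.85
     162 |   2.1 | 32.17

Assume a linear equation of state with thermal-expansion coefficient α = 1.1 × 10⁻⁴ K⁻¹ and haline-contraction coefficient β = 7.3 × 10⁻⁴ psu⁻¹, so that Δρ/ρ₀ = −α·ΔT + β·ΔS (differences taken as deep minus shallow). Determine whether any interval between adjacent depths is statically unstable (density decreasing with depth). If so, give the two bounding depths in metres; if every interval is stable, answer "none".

85–134 m

Evaluate Δρ/ρ₀ = −αΔT + βΔS across each adjacent pair:
  19–85 m: −αΔT+βΔS = −(1.1 × 10⁻⁴)(-0.7)+(7.3 × 10⁻⁴)(+1.39) = 1.1 × 10⁻³ → stable
  85–134 m: −αΔT+βΔS = −(1.1 × 10⁻⁴)(+2.7)+(7.3 × 10⁻⁴)(-1.36) = -1.3 × 10⁻³ → UNSTABLE
  134–162 m: −αΔT+βΔS = −(1.1 × 10⁻⁴)(+0.8)+(7.3 × 10⁻⁴)(+1.32) = 8.8 × 10⁻⁴ → stable
The 85–134 m interval has Δρ < 0: lighter water underlies denser water.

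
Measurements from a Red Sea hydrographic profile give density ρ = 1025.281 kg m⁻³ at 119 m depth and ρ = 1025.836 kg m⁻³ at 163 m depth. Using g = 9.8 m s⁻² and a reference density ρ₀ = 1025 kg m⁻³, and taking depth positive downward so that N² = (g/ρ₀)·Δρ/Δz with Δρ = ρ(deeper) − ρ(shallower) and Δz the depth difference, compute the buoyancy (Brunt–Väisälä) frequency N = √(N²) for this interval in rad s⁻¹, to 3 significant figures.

0.0110 rad s⁻¹

Δρ = 1025.836 − 1025.281 = 0.555 kg m⁻³ over Δz = 163 − 119 = 44 m.
N² = (9.8/1025) × (0.555/44) = 1.2060 × 10⁻⁴ s⁻².
N = √(1.2060 × 10⁻⁴) = 0.010982 rad s⁻¹ ≈ 0.0110 rad s⁻¹.
A positive N² confirms static stability across the interval.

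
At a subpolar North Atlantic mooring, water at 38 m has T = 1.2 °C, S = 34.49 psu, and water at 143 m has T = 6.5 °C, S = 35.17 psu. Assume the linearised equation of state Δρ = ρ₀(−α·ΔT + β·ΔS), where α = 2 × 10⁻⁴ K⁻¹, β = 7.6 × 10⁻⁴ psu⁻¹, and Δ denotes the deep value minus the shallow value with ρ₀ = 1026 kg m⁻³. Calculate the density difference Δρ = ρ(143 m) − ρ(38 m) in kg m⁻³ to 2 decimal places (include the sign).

ΔT = +5.3 K, ΔS = +0.68 psu (deep − shallow).
Δρ/ρ₀ = −(2 × 10⁻⁴)(+5.3) + (7.6 × 10⁻⁴)(+0.68) = -5.432 × 10⁻⁴.
Δρ = 1026 × (-5.432 × 10⁻⁴) = -0.56 kg m⁻³.
Negative Δρ: lighter below, statically unstable.

-0.56 kg m⁻³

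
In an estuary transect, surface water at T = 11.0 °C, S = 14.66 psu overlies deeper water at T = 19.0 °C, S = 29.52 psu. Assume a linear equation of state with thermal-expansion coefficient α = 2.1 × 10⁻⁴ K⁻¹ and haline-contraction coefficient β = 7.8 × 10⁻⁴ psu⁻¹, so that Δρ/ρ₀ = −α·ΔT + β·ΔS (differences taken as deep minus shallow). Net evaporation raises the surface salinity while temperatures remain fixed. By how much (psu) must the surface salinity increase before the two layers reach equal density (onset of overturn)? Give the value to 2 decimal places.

12.71 psu

Neutral buoyancy requires −α(T_deep − T_surf) + β(S_deep − S_surf′) = 0.
S_surf′ = S_deep − (α/β)·ΔT = 29.52 − (2.1 × 10⁻⁴/7.8 × 10⁻⁴)·(+8.0) = 27.3662 psu.
Increase required: 27.3662 − 14.66 = 12.7062 psu.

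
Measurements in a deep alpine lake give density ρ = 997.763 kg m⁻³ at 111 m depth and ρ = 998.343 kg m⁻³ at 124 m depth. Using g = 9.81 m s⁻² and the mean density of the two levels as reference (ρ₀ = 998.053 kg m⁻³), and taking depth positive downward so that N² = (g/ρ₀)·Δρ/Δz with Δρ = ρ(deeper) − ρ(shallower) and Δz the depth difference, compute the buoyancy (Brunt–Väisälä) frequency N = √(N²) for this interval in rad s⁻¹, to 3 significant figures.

Δρ = 998.343 − 997.763 = 0.580 kg m⁻³ over Δz = 124 − 111 = 13 m.
N² = (9.81/998.053) × (0.580/13) = 4.3853 × 10⁻⁴ s⁻².
N = √(4.3853 × 10⁻⁴) = 0.020941 rad s⁻¹ ≈ 0.0209 rad s⁻¹.

0.0209 rad s⁻¹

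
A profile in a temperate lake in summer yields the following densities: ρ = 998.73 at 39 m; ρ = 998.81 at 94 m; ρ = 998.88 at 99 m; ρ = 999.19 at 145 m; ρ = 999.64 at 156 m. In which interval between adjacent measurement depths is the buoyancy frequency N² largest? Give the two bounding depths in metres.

Compute the density gradient over each adjacent pair:
  39–94 m: Δρ/Δz = 0.08/55 = 1.5 × 10⁻³ kg m⁻⁴
  94–99 m: Δρ/Δz = 0.07/5 = 0.014 kg m⁻⁴
  99–145 m: Δρ/Δz = 0.31/46 = 6.7 × 10⁻³ kg m⁻⁴
  145–156 m: Δρ/Δz = 0.45/11 = 0.041 kg m⁻⁴
The largest gradient is in the 145–156 m interval — the pycnocline.

145–156 m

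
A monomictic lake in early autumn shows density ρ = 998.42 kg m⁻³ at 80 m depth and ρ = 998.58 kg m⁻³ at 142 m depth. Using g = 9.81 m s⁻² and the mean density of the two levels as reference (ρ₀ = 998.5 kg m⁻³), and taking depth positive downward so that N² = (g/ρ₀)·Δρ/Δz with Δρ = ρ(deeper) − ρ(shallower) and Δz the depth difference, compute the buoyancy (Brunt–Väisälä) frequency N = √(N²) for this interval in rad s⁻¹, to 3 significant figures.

5.04 × 10⁻³ rad s⁻¹

Δρ = 998.58 − 998.42 = 0.16 kg m⁻³ over Δz = 142 − 80 = 62 m.
N² = (9.81/998.5) × (0.16/62) = 2.5354 × 10⁻⁵ s⁻².
N = √(2.5354 × 10⁻⁵) = 5.0353 × 10⁻³ rad s⁻¹ ≈ 5.04 × 10⁻³ rad s⁻¹.
Since Δρ > 0 the layer is stably stratified.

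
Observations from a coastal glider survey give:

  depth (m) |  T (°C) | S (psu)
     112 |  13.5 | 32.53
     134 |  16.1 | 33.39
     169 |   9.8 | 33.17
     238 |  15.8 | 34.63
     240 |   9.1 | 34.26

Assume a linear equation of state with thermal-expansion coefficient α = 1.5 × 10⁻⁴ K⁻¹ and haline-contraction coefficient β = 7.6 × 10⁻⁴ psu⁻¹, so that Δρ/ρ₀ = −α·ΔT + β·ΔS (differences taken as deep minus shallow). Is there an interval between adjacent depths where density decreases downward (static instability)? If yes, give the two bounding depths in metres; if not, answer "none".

Evaluate Δρ/ρ₀ = −αΔT + βΔS across each adjacent pair:
  112–134 m: −αΔT+βΔS = −(1.5 × 10⁻⁴)(+2.6)+(7.6 × 10⁻⁴)(+0.86) = 2.6 × 10⁻⁴ → stable
  134–169 m: −αΔT+βΔS = −(1.5 × 10⁻⁴)(-6.3)+(7.6 × 10⁻⁴)(-0.22) = 7.8 × 10⁻⁴ → stable
  169–238 m: −αΔT+βΔS = −(1.5 × 10⁻⁴)(+6.0)+(7.6 × 10⁻⁴)(+1.46) = 2.1 × 10⁻⁴ → stable
  238–240 m: −αΔT+βΔS = −(1.5 × 10⁻⁴)(-6.7)+(7.6 × 10⁻⁴)(-0.37) = 7.2 × 10⁻⁴ → stable
Every interval has Δρ > 0: the column is stably stratified throughout.

none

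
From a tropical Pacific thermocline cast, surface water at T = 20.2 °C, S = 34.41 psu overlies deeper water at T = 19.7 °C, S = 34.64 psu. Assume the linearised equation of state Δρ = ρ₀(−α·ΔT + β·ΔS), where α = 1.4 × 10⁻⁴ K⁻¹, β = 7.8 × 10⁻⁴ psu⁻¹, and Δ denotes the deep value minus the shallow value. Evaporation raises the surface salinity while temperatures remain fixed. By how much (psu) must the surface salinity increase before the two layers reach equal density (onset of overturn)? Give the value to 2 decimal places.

0.32 psu

Neutral buoyancy requires −α(T_deep − T_surf) + β(S_deep − S_surf′) = 0.
S_surf′ = S_deep − (α/β)·ΔT = 34.64 − (1.4 × 10⁻⁴/7.8 × 10⁻⁴)·(-0.5) = 34.7297 psu.
Increase required: 34.7297 − 34.41 = 0.3197 psu.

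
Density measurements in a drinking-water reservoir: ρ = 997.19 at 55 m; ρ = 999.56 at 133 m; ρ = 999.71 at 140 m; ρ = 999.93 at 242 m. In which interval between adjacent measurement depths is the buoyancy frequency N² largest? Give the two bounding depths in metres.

Compute the density gradient over each adjacent pair:
  55–133 m: Δρ/Δz = 2.37/78 = 0.030 kg m⁻⁴
  133–140 m: Δρ/Δz = 0.15/7 = 0.021 kg m⁻⁴
  140–242 m: Δρ/Δz = 0.22/102 = 2.2 × 10⁻³ kg m⁻⁴
The largest gradient is in the 55–133 m interval — the pycnocline.

55–133 m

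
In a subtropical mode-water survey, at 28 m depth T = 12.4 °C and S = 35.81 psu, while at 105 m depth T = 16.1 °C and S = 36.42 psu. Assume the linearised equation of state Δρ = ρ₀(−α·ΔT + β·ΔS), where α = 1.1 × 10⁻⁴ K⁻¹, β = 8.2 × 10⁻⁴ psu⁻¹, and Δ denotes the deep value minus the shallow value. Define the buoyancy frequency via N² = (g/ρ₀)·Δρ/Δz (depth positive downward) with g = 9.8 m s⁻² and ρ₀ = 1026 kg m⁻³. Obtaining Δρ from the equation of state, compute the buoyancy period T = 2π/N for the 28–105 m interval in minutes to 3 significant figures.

ΔT = +3.7 K, ΔS = +0.61 psu (deep − shallow).
Δρ/ρ₀ = −αΔT + βΔS = -4.07 × 10⁻⁴ + 5.002 × 10⁻⁴ = 9.32 × 10⁻⁵, so Δρ ≈ 0.09562 kg m⁻³.
N² = (g/ρ₀)·Δρ/Δz = g·(Δρ/ρ₀)/Δz = 9.8 × 9.32 × 10⁻⁵ / 77 = 1.1862 × 10⁻⁵ s⁻².
N = √(1.1862 × 10⁻⁵) = 3.4441 × 10⁻³ rad s⁻¹ → T = 2π/N = 1.8243 × 10³ s = 30.405 min ≈ 30.4 min.

30.4 min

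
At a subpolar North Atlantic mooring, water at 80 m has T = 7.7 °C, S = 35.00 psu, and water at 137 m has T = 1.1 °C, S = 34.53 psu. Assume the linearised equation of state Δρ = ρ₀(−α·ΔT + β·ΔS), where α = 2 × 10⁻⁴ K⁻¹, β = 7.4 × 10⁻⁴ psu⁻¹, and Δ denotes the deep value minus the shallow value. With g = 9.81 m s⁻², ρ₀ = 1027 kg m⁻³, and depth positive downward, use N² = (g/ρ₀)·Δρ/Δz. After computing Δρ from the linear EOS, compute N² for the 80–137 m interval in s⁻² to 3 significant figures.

1.67 × 10⁻⁴ s⁻²

ΔT = -6.6 K, ΔS = -0.47 psu (deep − shallow).
Δρ/ρ₀ = −αΔT + βΔS = 1.32 × 10⁻³ − 3.478 × 10⁻⁴ = 9.722 × 10⁻⁴, so Δρ ≈ 0.9984 kg m⁻³.
N² = (g/ρ₀)·Δρ/Δz = g·(Δρ/ρ₀)/Δz = 9.81 × 9.722 × 10⁻⁴ / 57 = 1.6732 × 10⁻⁴ s⁻² ≈ 1.67 × 10⁻⁴ s⁻².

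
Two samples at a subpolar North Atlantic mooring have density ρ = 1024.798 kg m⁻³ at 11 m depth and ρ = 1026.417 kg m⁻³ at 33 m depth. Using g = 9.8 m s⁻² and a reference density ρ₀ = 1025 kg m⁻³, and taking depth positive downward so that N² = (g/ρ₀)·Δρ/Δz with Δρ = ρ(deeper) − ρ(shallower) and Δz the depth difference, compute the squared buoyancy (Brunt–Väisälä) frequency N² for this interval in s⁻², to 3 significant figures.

7.04 × 10⁻⁴ s⁻²

Δρ = 1026.417 − 1024.798 = 1.619 kg m⁻³ over Δz = 33 − 11 = 22 m.
N² = (9.8/1025) × (1.619/22) = 7.0360 × 10⁻⁴ s⁻² ≈ 7.04 × 10⁻⁴ s⁻².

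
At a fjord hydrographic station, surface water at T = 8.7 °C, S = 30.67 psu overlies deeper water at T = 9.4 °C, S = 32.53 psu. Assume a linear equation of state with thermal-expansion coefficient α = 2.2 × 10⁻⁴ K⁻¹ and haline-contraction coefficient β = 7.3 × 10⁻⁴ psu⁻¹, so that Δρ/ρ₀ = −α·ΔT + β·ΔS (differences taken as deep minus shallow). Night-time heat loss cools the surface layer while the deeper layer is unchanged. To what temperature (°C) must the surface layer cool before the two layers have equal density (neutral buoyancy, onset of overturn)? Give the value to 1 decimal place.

3.2 °C

Neutral buoyancy requires Δρ = 0, i.e. −α(T_deep − T_surf′) + β(S_deep − S_surf) = 0.
T_surf′ = T_deep − (β/α)·ΔS = 9.4 − (7.3 × 10⁻⁴/2.2 × 10⁻⁴)·(+1.86) = 3.228 °C.
Cooling required: 8.7 − (3.228) = 5.472 °C.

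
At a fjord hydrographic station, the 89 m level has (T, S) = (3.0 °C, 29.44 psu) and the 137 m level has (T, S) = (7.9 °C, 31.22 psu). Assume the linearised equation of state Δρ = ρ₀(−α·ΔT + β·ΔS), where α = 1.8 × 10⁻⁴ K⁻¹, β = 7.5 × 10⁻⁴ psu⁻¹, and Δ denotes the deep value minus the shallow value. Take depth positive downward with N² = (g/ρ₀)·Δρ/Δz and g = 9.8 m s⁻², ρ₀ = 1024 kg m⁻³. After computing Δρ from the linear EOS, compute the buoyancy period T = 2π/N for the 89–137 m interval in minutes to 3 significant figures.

10.9 min

ΔT = +4.9 K, ΔS = +1.78 psu (deep − shallow).
Δρ/ρ₀ = −αΔT + βΔS = -8.82 × 10⁻⁴ + 1.335 × 10⁻³ = 4.53 × 10⁻⁴, so Δρ ≈ 0.4639 kg m⁻³.
N² = (g/ρ₀)·Δρ/Δz = g·(Δρ/ρ₀)/Δz = 9.8 × 4.53 × 10⁻⁴ / 48 = 9.2487 × 10⁻⁵ s⁻².
N = √(9.2487 × 10⁻⁵) = 9.6170 × 10⁻³ rad s⁻¹ → T = 2π/N = 653.34 s = 10.889 min ≈ 10.9 min.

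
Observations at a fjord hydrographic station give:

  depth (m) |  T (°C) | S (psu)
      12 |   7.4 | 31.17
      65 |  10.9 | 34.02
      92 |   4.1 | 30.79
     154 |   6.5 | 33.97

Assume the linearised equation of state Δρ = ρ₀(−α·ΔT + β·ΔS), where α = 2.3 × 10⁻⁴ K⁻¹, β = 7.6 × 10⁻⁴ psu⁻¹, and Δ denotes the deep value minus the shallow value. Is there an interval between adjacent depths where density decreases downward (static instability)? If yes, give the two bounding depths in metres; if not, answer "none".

Evaluate Δρ/ρ₀ = −αΔT + βΔS across each adjacent pair:
  12–65 m: −αΔT+βΔS = −(2.3 × 10⁻⁴)(+3.5)+(7.6 × 10⁻⁴)(+2.85) = 1.4 × 10⁻³ → stable
  65–92 m: −αΔT+βΔS = −(2.3 × 10⁻⁴)(-6.8)+(7.6 × 10⁻⁴)(-3.23) = -8.9 × 10⁻⁴ → UNSTABLE
  92–154 m: −αΔT+βΔS = −(2.3 × 10⁻⁴)(+2.4)+(7.6 × 10⁻⁴)(+3.18) = 1.9 × 10⁻³ → stable
The 65–92 m interval has Δρ < 0: lighter water underlies denser water.

65–92 m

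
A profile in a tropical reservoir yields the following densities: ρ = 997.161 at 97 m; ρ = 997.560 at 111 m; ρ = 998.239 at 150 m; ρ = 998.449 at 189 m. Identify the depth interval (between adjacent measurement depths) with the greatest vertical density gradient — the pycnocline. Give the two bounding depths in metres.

Compute the density gradient over each adjacent pair:
  97–111 m: Δρ/Δz = 0.399/14 = 0.029 kg m⁻⁴
  111–150 m: Δρ/Δz = 0.679/39 = 0.017 kg m⁻⁴
  150–189 m: Δρ/Δz = 0.210/39 = 5.4 × 10⁻³ kg m⁻⁴
The largest gradient is in the 97–111 m interval — the pycnocline.

97–111 m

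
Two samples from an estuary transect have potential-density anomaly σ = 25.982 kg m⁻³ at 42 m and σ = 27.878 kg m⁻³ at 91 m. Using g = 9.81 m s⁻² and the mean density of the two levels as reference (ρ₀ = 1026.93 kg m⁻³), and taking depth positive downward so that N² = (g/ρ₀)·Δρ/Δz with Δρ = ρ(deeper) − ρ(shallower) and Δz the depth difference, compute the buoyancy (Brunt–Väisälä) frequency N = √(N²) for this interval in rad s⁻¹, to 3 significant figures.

Δρ = 1027.878 − 1025.982 = 1.896 kg m⁻³ over Δz = 91 − 42 = 49 m.
N² = (9.81/1026.93) × (1.896/49) = 3.6963 × 10⁻⁴ s⁻².
N = √(3.6963 × 10⁻⁴) = 0.019226 rad s⁻¹ ≈ 0.0192 rad s⁻¹.

0.0192 rad s⁻¹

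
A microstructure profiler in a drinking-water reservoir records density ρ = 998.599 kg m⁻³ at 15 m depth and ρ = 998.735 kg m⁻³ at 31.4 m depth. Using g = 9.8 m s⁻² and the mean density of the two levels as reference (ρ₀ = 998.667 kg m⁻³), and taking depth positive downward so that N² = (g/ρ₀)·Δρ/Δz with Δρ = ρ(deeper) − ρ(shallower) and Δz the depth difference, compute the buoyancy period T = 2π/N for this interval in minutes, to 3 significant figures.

Δρ = 998.735 − 998.599 = 0.136 kg m⁻³ over Δz = 31.4 − 15 = 16.4 m.
N² = (9.8/998.667) × (0.136/16.4) = 8.1377 × 10⁻⁵ s⁻².
N = √(8.1377 × 10⁻⁵) = 9.0209 × 10⁻³ rad s⁻¹, so T = 2π/N = 696.51 s = 11.608 min ≈ 11.6 min.

11.6 min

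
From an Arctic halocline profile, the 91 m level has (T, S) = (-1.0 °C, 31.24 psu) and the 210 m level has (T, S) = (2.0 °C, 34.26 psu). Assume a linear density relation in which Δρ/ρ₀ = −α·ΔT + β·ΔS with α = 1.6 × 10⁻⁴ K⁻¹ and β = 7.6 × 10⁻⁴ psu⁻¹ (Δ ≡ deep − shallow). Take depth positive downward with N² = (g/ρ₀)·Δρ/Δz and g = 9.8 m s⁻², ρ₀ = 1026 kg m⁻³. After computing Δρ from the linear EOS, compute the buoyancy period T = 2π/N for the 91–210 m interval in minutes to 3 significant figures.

8.56 min

ΔT = +3.0 K, ΔS = +3.02 psu (deep − shallow).
Δρ/ρ₀ = −αΔT + βΔS = -4.80 × 10⁻⁴ + 2.2952 × 10⁻³ = 1.8152 × 10⁻³, so Δρ ≈ 1.862 kg m⁻³.
N² = (g/ρ₀)·Δρ/Δz = g·(Δρ/ρ₀)/Δz = 9.8 × 1.8152 × 10⁻³ / 119 = 1.4949 × 10⁻⁴ s⁻².
N = √(1.4949 × 10⁻⁴) = 0.012227 rad s⁻¹ → T = 2π/N = 513.88 s = 8.5647 min ≈ 8.56 min.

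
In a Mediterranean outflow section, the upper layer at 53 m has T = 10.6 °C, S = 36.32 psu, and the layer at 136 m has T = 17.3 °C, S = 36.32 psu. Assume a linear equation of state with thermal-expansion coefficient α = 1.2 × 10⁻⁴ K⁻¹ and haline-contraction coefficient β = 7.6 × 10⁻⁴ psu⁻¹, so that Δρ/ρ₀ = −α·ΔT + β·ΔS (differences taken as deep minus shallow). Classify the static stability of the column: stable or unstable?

ΔT = 17.3 − 10.6 = +6.7 K and ΔS = 36.32 − 36.32 = +0.00 psu (deep − shallow).
−αΔT = -8.04 × 10⁻⁴; βΔS = 0; sum Δρ/ρ₀ = -8.04 × 10⁻⁴.
Δρ/ρ₀ < 0, so Δρ < 0: deeper water is lighter → statically unstable; the column would overturn.

unstable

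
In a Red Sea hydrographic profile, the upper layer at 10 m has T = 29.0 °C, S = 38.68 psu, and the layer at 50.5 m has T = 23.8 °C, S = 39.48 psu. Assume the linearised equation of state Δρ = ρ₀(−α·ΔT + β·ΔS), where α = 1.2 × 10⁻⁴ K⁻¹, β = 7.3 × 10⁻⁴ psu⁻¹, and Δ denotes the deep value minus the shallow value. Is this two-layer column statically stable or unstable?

stable

ΔT = 23.8 − 29.0 = -5.2 K and ΔS = 39.48 − 38.68 = +0.80 psu (deep − shallow).
−αΔT = 6.24 × 10⁻⁴; βΔS = 5.84 × 10⁻⁴; sum Δρ/ρ₀ = 1.208 × 10⁻³.
Δρ/ρ₀ > 0, so Δρ > 0: deeper water is denser → statically stable.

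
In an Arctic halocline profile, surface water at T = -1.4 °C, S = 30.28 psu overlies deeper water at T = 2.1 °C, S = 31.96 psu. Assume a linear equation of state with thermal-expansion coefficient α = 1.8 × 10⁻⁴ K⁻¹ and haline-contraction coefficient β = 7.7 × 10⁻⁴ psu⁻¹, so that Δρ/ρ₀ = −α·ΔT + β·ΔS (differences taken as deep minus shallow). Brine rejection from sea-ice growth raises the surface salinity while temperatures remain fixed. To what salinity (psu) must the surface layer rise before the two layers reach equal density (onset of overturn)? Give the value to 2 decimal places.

Neutral buoyancy requires −α(T_deep − T_surf) + β(S_deep − S_surf′) = 0.
S_surf′ = S_deep − (α/β)·ΔT = 31.96 − (1.8 × 10⁻⁴/7.7 × 10⁻⁴)·(+3.5) = 31.1418 psu.
Increase required: 31.1418 − 30.28 = 0.8618 psu.

31.14 psu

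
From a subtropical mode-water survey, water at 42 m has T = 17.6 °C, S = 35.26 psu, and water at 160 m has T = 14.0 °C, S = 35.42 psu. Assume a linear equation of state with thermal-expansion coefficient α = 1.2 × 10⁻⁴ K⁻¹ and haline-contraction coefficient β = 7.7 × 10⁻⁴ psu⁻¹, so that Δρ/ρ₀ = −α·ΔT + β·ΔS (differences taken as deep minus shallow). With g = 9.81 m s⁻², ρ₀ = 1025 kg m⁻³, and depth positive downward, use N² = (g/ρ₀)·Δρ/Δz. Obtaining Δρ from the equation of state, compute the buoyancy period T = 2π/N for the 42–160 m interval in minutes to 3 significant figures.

ΔT = -3.6 K, ΔS = +0.16 psu (deep − shallow).
Δρ/ρ₀ = −αΔT + βΔS = 4.32 × 10⁻⁴ + 1.232 × 10⁻⁴ = 5.552 × 10⁻⁴, so Δρ ≈ 0.5691 kg m⁻³.
N² = (g/ρ₀)·Δρ/Δz = g·(Δρ/ρ₀)/Δz = 9.81 × 5.552 × 10⁻⁴ / 118 = 4.6157 × 10⁻⁵ s⁻².
N = √(4.6157 × 10⁻⁵) = 6.7939 × 10⁻³ rad s⁻¹ → T = 2π/N = 924.83 s = 15.414 min ≈ 15.4 min.

15.4 min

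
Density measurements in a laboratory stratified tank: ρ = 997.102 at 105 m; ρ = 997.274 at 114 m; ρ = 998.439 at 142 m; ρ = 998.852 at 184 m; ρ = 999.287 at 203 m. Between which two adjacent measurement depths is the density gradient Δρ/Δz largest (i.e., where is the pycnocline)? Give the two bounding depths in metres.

Compute the density gradient over each adjacent pair:
  105–114 m: Δρ/Δz = 0.172/9 = 0.019 kg m⁻⁴
  114–142 m: Δρ/Δz = 1.165/28 = 0.042 kg m⁻⁴
  142–184 m: Δρ/Δz = 0.413/42 = 9.8 × 10⁻³ kg m⁻⁴
  184–203 m: Δρ/Δz = 0.435/19 = 0.023 kg m⁻⁴
The largest gradient is in the 114–142 m interval — the pycnocline.

114–142 m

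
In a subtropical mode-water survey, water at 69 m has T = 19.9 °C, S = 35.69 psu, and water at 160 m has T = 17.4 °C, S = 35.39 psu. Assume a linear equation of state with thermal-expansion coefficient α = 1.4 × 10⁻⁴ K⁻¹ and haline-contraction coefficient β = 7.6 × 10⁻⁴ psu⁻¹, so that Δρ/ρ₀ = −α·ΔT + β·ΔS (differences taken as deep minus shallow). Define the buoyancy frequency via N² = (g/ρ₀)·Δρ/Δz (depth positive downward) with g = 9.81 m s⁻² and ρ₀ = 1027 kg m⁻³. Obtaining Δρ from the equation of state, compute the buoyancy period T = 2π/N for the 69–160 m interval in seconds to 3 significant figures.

1.73 × 10³ s

ΔT = -2.5 K, ΔS = -0.30 psu (deep − shallow).
Δρ/ρ₀ = −αΔT + βΔS = 3.50 × 10⁻⁴ − 2.28 × 10⁻⁴ = 1.22 × 10⁻⁴, so Δρ ≈ 0.1253 kg m⁻³.
N² = (g/ρ₀)·Δρ/Δz = g·(Δρ/ρ₀)/Δz = 9.81 × 1.22 × 10⁻⁴ / 91 = 1.3152 × 10⁻⁵ s⁻².
N = √(1.3152 × 10⁻⁵) = 3.6266 × 10⁻³ rad s⁻¹ → T = 2π/N = 1.7325 × 10³ s ≈ 1.73 × 10³ s.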